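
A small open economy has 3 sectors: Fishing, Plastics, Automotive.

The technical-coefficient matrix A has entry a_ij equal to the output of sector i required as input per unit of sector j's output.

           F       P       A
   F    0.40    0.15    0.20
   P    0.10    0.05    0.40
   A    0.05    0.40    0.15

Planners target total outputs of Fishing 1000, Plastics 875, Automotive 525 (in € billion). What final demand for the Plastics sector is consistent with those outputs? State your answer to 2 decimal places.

I − A =
  [   0.60    -0.15    -0.20]
  [  -0.10     0.95    -0.40]
  [  -0.05    -0.40     0.85]
d = (I − A) x:
  d_F = (+0.60)·1000 + (-0.15)·875 + (-0.20)·525 = 363.75
  d_P = (-0.10)·1000 + (+0.95)·875 + (-0.40)·525 = 521.25
  d_A = (-0.05)·1000 + (-0.40)·875 + (+0.85)·525 = 46.25

d_P = 521.25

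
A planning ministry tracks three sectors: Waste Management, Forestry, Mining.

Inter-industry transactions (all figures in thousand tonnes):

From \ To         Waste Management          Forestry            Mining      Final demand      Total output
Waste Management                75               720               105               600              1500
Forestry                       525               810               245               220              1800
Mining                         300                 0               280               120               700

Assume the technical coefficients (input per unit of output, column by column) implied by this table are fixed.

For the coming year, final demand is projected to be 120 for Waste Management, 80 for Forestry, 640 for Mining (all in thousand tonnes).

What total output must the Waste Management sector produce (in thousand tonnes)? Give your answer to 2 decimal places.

x_W = 1087.57

Technical coefficients a_ij = z_ij / X_j:
  a_WW = 75/1500 = 0.05, a_FW = 525/1500 = 0.35, a_MW = 300/1500 = 0.20
  a_WF = 720/1800 = 0.40, a_FF = 810/1800 = 0.45, a_MF = 0/1800 = 0.00
  a_WM = 105/700 = 0.15, a_FM = 245/700 = 0.35, a_MM = 280/700 = 0.40
I − A =
  [   0.95    -0.40    -0.15]
  [  -0.35     0.55    -0.35]
  [  -0.20     0.00     0.60]
Cofactors of I−A, C_ij = (−1)^(i+j)·(minor ij) (rows/columns in the sector order above):
  C_11 = (0.55)(0.60) − (-0.35)(0.00) = 0.3300
  C_12 = −[(-0.35)(0.60) − (-0.35)(-0.20)] = 0.2800
  C_13 = (-0.35)(0.00) − (0.55)(-0.20) = 0.1100
  C_21 = −[(-0.40)(0.60) − (-0.15)(0.00)] = 0.2400
  C_22 = (0.95)(0.60) − (-0.15)(-0.20) = 0.5400
  C_23 = −[(0.95)(0.00) − (-0.40)(-0.20)] = 0.0800
  C_31 = (-0.40)(-0.35) − (-0.15)(0.55) = 0.2225
  C_32 = −[(0.95)(-0.35) − (-0.15)(-0.35)] = 0.3850
  C_33 = (0.95)(0.55) − (-0.40)(-0.35) = 0.3825
det(I−A) = Σ_j (I−A)_1j·C_1j = (0.95)(0.3300) + (-0.40)(0.2800) + (-0.15)(0.1100) = 0.1850
adj(I−A) = Cᵀ =
  [ 0.3300   0.2400   0.2225]
  [ 0.2800   0.5400   0.3850]
  [ 0.1100   0.0800   0.3825]
(I − A)⁻¹ = adj(I−A) / det(I−A) ≈
  [   1.7838     1.2973     1.2027]
  [   1.5135     2.9189     2.0811]
  [   0.5946     0.4324     2.0676]
x = (I − A)⁻¹ d = adj(I−A)·d / det(I−A), with det(I−A) = 0.1850:
  x_W = (0.3300·120 + 0.2400·80 + 0.2225·640) / 0.1850 = 201.20 / 0.1850 ≈ 1087.57
  x_F = (0.2800·120 + 0.5400·80 + 0.3850·640) / 0.1850 = 323.20 / 0.1850 ≈ 1747.03
  x_M = (0.1100·120 + 0.0800·80 + 0.3825·640) / 0.1850 = 264.40 / 0.1850 ≈ 1429.19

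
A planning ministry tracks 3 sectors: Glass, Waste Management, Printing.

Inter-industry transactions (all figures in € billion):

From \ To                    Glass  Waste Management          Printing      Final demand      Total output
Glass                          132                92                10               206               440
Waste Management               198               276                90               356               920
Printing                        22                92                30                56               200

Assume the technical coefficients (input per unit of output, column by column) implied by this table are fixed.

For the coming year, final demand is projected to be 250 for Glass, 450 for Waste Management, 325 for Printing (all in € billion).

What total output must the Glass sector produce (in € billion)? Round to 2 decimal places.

Technical coefficients a_ij = z_ij / X_j:
  a_GG = 132/440 = 0.30, a_WG = 198/440 = 0.45, a_PG = 22/440 = 0.05
  a_GW = 92/920 = 0.10, a_WW = 276/920 = 0.30, a_PW = 92/920 = 0.10
  a_GP = 10/200 = 0.05, a_WP = 90/200 = 0.45, a_PP = 30/200 = 0.15
I − A =
  [   0.70    -0.10    -0.05]
  [  -0.45     0.70    -0.45]
  [  -0.05    -0.10     0.85]
Cofactors of I−A, C_ij = (−1)^(i+j)·(minor ij) (rows/columns in the sector order above):
  C_11 = (0.70)(0.85) − (-0.45)(-0.10) = 0.5500
  C_12 = −[(-0.45)(0.85) − (-0.45)(-0.05)] = 0.4050
  C_13 = (-0.45)(-0.10) − (0.70)(-0.05) = 0.0800
  C_21 = −[(-0.10)(0.85) − (-0.05)(-0.10)] = 0.0900
  C_22 = (0.70)(0.85) − (-0.05)(-0.05) = 0.5925
  C_23 = −[(0.70)(-0.10) − (-0.10)(-0.05)] = 0.0750
  C_31 = (-0.10)(-0.45) − (-0.05)(0.70) = 0.0800
  C_32 = −[(0.70)(-0.45) − (-0.05)(-0.45)] = 0.3375
  C_33 = (0.70)(0.70) − (-0.10)(-0.45) = 0.4450
det(I−A) = Σ_j (I−A)_1j·C_1j = (0.70)(0.5500) + (-0.10)(0.4050) + (-0.05)(0.0800) = 0.3405
adj(I−A) = Cᵀ =
  [ 0.5500   0.0900   0.0800]
  [ 0.4050   0.5925   0.3375]
  [ 0.0800   0.0750   0.4450]
(I − A)⁻¹ = adj(I−A) / det(I−A) ≈
  [   1.6153     0.2643     0.2349]
  [   1.1894     1.7401     0.9912]
  [   0.2349     0.2203     1.3069]
x = (I − A)⁻¹ d = adj(I−A)·d / det(I−A), with det(I−A) = 0.3405:
  x_G = (0.5500·250 + 0.0900·450 + 0.0800·325) / 0.3405 = 204.00 / 0.3405 ≈ 599.12
  x_W = (0.4050·250 + 0.5925·450 + 0.3375·325) / 0.3405 = 477.5625 / 0.3405 ≈ 1402.53
  x_P = (0.0800·250 + 0.0750·450 + 0.4450·325) / 0.3405 = 198.375 / 0.3405 ≈ 582.60

x_G = 599.12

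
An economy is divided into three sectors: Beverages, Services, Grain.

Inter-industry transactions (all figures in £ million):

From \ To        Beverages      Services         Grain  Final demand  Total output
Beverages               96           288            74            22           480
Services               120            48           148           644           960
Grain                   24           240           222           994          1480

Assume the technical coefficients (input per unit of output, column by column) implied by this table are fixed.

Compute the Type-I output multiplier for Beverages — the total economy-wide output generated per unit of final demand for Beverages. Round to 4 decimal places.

Technical coefficients a_ij = z_ij / X_j:
  a_BB = 96/480 = 0.20, a_SB = 120/480 = 0.25, a_GB = 24/480 = 0.05
  a_BS = 288/960 = 0.30, a_SS = 48/960 = 0.05, a_GS = 240/960 = 0.25
  a_BG = 74/1480 = 0.05, a_SG = 148/1480 = 0.10, a_GG = 222/1480 = 0.15
I − A =
  [   0.80    -0.30    -0.05]
  [  -0.25     0.95    -0.10]
  [  -0.05    -0.25     0.85]
Cofactors of I−A, C_ij = (−1)^(i+j)·(minor ij) (rows/columns in the sector order above):
  C_11 = (0.95)(0.85) − (-0.10)(-0.25) = 0.7825
  C_12 = −[(-0.25)(0.85) − (-0.10)(-0.05)] = 0.2175
  C_13 = (-0.25)(-0.25) − (0.95)(-0.05) = 0.1100
  C_21 = −[(-0.30)(0.85) − (-0.05)(-0.25)] = 0.2675
  C_22 = (0.80)(0.85) − (-0.05)(-0.05) = 0.6775
  C_23 = −[(0.80)(-0.25) − (-0.30)(-0.05)] = 0.2150
  C_31 = (-0.30)(-0.10) − (-0.05)(0.95) = 0.0775
  C_32 = −[(0.80)(-0.10) − (-0.05)(-0.25)] = 0.0925
  C_33 = (0.80)(0.95) − (-0.30)(-0.25) = 0.6850
det(I−A) = Σ_j (I−A)_1j·C_1j = (0.80)(0.7825) + (-0.30)(0.2175) + (-0.05)(0.1100) = 0.55525
adj(I−A) = Cᵀ =
  [ 0.7825   0.2675   0.0775]
  [ 0.2175   0.6775   0.0925]
  [ 0.1100   0.2150   0.6850]
(I − A)⁻¹ = adj(I−A) / det(I−A) ≈
  [   1.40928     0.48176     0.13958]
  [   0.39172     1.22017     0.16659]
  [   0.19811     0.38721     1.23368]
The output multiplier for sector j is the column-j sum of the Leontief inverse (I − A)⁻¹ = adj(I−A) / det(I−A).
Column B of adj(I−A): (0.7825, 0.2175, 0.1100); det(I−A) = 0.55525.
m_B = (0.7825 + 0.2175 + 0.1100) / 0.55525 = 1.11 / 0.55525 ≈ 1.9991.

m_B = 1.9991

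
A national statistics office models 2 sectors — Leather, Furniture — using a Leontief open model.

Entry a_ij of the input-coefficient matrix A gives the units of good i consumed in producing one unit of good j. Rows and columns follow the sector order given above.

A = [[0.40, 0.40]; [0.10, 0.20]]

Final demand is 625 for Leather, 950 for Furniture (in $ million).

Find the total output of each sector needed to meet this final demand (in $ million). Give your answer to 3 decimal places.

x_L = 2000.000, x_F = 1437.500

I − A =
  [   0.60    -0.40]
  [  -0.10     0.80]
det(I−A) = (0.60)(0.80) − (-0.40)(-0.10) = 0.4400
adj(I−A) = [[0.80, 0.40], [0.10, 0.60]]
(I − A)⁻¹ = adj(I−A) / det(I−A) ≈
  [   1.8182     0.9091]
  [   0.2273     1.3636]
x = (I − A)⁻¹ d = adj(I−A)·d / det(I−A), with det(I−A) = 0.4400:
  x_L = (0.80·625 + 0.40·950) / 0.4400 = 880.00 / 0.4400 = 2000.000
  x_F = (0.10·625 + 0.60·950) / 0.4400 = 632.50 / 0.4400 = 1437.500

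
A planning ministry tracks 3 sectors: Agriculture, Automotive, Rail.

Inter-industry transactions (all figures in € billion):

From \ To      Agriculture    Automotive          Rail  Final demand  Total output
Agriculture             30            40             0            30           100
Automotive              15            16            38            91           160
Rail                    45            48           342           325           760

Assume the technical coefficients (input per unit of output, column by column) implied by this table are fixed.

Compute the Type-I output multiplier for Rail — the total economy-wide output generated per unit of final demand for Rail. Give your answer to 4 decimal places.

m_3 = 2.0662

Technical coefficients a_ij = z_ij / X_j:
  a_11 = 30/100 = 0.30, a_21 = 15/100 = 0.15, a_31 = 45/100 = 0.45
  a_12 = 40/160 = 0.25, a_22 = 16/160 = 0.10, a_32 = 48/160 = 0.30
  a_13 = 0/760 = 0.00, a_23 = 38/760 = 0.05, a_33 = 342/760 = 0.45
I − A =
  [   0.70    -0.25     0.00]
  [  -0.15     0.90    -0.05]
  [  -0.45    -0.30     0.55]
Cofactors of I−A, C_ij = (−1)^(i+j)·(minor ij) (rows/columns in the sector order above):
  C_11 = (0.90)(0.55) − (-0.05)(-0.30) = 0.4800
  C_12 = −[(-0.15)(0.55) − (-0.05)(-0.45)] = 0.1050
  C_13 = (-0.15)(-0.30) − (0.90)(-0.45) = 0.4500
  C_21 = −[(-0.25)(0.55) − (0.00)(-0.30)] = 0.1375
  C_22 = (0.70)(0.55) − (0.00)(-0.45) = 0.3850
  C_23 = −[(0.70)(-0.30) − (-0.25)(-0.45)] = 0.3225
  C_31 = (-0.25)(-0.05) − (0.00)(0.90) = 0.0125
  C_32 = −[(0.70)(-0.05) − (0.00)(-0.15)] = 0.0350
  C_33 = (0.70)(0.90) − (-0.25)(-0.15) = 0.5925
det(I−A) = Σ_j (I−A)_1j·C_1j = (0.70)(0.4800) + (-0.25)(0.1050) + (0.00)(0.4500) = 0.30975
adj(I−A) = Cᵀ =
  [ 0.4800   0.1375   0.0125]
  [ 0.1050   0.3850   0.0350]
  [ 0.4500   0.3225   0.5925]
(I − A)⁻¹ = adj(I−A) / det(I−A) ≈
  [   1.54964     0.44391     0.04036]
  [   0.33898     1.24294     0.11299]
  [   1.45278     1.04116     1.91283]
The output multiplier for sector j is the column-j sum of the Leontief inverse (I − A)⁻¹ = adj(I−A) / det(I−A).
Column 3 of adj(I−A): (0.0125, 0.0350, 0.5925); det(I−A) = 0.30975.
m_3 = (0.0125 + 0.0350 + 0.5925) / 0.30975 = 0.64 / 0.30975 ≈ 2.0662.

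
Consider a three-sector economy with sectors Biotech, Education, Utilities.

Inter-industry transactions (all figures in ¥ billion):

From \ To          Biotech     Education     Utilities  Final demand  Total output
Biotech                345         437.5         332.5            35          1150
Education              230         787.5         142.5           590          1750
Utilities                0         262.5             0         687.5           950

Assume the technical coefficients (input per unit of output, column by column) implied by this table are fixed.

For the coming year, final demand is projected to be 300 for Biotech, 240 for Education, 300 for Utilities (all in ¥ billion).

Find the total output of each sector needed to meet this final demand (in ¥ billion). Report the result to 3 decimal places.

x_1 = 971.174, x_2 = 908.502, x_3 = 436.275

Technical coefficients a_ij = z_ij / X_j:
  a_11 = 345/1150 = 0.30, a_21 = 230/1150 = 0.20, a_31 = 0/1150 = 0.00
  a_12 = 437.5/1750 = 0.25, a_22 = 787.5/1750 = 0.45, a_32 = 262.5/1750 = 0.15
  a_13 = 332.5/950 = 0.35, a_23 = 142.5/950 = 0.15, a_33 = 0/950 = 0.00
I − A =
  [   0.70    -0.25    -0.35]
  [  -0.20     0.55    -0.15]
  [   0.00    -0.15     1.00]
Cofactors of I−A, C_ij = (−1)^(i+j)·(minor ij) (rows/columns in the sector order above):
  C_11 = (0.55)(1.00) − (-0.15)(-0.15) = 0.5275
  C_12 = −[(-0.20)(1.00) − (-0.15)(0.00)] = 0.2000
  C_13 = (-0.20)(-0.15) − (0.55)(0.00) = 0.0300
  C_21 = −[(-0.25)(1.00) − (-0.35)(-0.15)] = 0.3025
  C_22 = (0.70)(1.00) − (-0.35)(0.00) = 0.7000
  C_23 = −[(0.70)(-0.15) − (-0.25)(0.00)] = 0.1050
  C_31 = (-0.25)(-0.15) − (-0.35)(0.55) = 0.2300
  C_32 = −[(0.70)(-0.15) − (-0.35)(-0.20)] = 0.1750
  C_33 = (0.70)(0.55) − (-0.25)(-0.20) = 0.3350
det(I−A) = Σ_j (I−A)_1j·C_1j = (0.70)(0.5275) + (-0.25)(0.2000) + (-0.35)(0.0300) = 0.30875
adj(I−A) = Cᵀ =
  [ 0.5275   0.3025   0.2300]
  [ 0.2000   0.7000   0.1750]
  [ 0.0300   0.1050   0.3350]
(I − A)⁻¹ = adj(I−A) / det(I−A) ≈
  [   1.7085     0.9798     0.7449]
  [   0.6478     2.2672     0.5668]
  [   0.0972     0.3401     1.0850]
x = (I − A)⁻¹ d = adj(I−A)·d / det(I−A), with det(I−A) = 0.30875:
  x_1 = (0.5275·300 + 0.3025·240 + 0.2300·300) / 0.30875 = 299.85 / 0.30875 ≈ 971.174
  x_2 = (0.2000·300 + 0.7000·240 + 0.1750·300) / 0.30875 = 280.50 / 0.30875 ≈ 908.502
  x_3 = (0.0300·300 + 0.1050·240 + 0.3350·300) / 0.30875 = 134.70 / 0.30875 ≈ 436.275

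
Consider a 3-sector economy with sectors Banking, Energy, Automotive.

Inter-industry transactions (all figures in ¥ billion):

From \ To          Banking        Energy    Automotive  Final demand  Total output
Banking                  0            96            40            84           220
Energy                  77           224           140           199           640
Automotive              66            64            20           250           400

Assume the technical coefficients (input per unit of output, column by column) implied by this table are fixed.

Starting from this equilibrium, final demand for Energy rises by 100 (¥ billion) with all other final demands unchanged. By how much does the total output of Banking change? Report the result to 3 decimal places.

Technical coefficients a_ij = z_ij / X_j:
  a_11 = 0/220 = 0.00, a_21 = 77/220 = 0.35, a_31 = 66/220 = 0.30
  a_12 = 96/640 = 0.15, a_22 = 224/640 = 0.35, a_32 = 64/640 = 0.10
  a_13 = 40/400 = 0.10, a_23 = 140/400 = 0.35, a_33 = 20/400 = 0.05
I − A =
  [   1.00    -0.15    -0.10]
  [  -0.35     0.65    -0.35]
  [  -0.30    -0.10     0.95]
Cofactors of I−A, C_ij = (−1)^(i+j)·(minor ij) (rows/columns in the sector order above):
  C_11 = (0.65)(0.95) − (-0.35)(-0.10) = 0.5825
  C_12 = −[(-0.35)(0.95) − (-0.35)(-0.30)] = 0.4375
  C_13 = (-0.35)(-0.10) − (0.65)(-0.30) = 0.2300
  C_21 = −[(-0.15)(0.95) − (-0.10)(-0.10)] = 0.1525
  C_22 = (1.00)(0.95) − (-0.10)(-0.30) = 0.9200
  C_23 = −[(1.00)(-0.10) − (-0.15)(-0.30)] = 0.1450
  C_31 = (-0.15)(-0.35) − (-0.10)(0.65) = 0.1175
  C_32 = −[(1.00)(-0.35) − (-0.10)(-0.35)] = 0.3850
  C_33 = (1.00)(0.65) − (-0.15)(-0.35) = 0.5975
det(I−A) = Σ_j (I−A)_1j·C_1j = (1.00)(0.5825) + (-0.15)(0.4375) + (-0.10)(0.2300) = 0.493875
adj(I−A) = Cᵀ =
  [ 0.5825   0.1525   0.1175]
  [ 0.4375   0.9200   0.3850]
  [ 0.2300   0.1450   0.5975]
(I − A)⁻¹ = adj(I−A) / det(I−A) ≈
  [   1.1794     0.3088     0.2379]
  [   0.8859     1.8628     0.7795]
  [   0.4657     0.2936     1.2098]
Δx = (I − A)⁻¹ Δd with Δd having +100 in the Energy component and 0 elsewhere.
So Δx_1 = L_12 · (+100), where L_12 = adj(I−A)_12 / det(I−A) = 0.1525 / 0.493875.
Δx_1 = 0.1525 × (+100) / 0.493875 = 15.25 / 0.493875 ≈ 30.878.

Δx_1 = 30.878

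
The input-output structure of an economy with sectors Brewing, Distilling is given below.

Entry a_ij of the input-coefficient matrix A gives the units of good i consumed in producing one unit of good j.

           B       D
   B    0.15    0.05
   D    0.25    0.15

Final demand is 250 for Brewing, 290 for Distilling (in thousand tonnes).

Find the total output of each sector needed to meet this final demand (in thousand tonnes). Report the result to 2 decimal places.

I − A =
  [   0.85    -0.05]
  [  -0.25     0.85]
det(I−A) = (0.85)(0.85) − (-0.05)(-0.25) = 0.7100
adj(I−A) = [[0.85, 0.05], [0.25, 0.85]]
(I − A)⁻¹ = adj(I−A) / det(I−A) ≈
  [   1.1972     0.0704]
  [   0.3521     1.1972]
x = (I − A)⁻¹ d = adj(I−A)·d / det(I−A), with det(I−A) = 0.7100:
  x_B = (0.85·250 + 0.05·290) / 0.7100 = 227.00 / 0.7100 ≈ 319.72
  x_D = (0.25·250 + 0.85·290) / 0.7100 = 309.00 / 0.7100 ≈ 435.21

x_B = 319.72, x_D = 435.21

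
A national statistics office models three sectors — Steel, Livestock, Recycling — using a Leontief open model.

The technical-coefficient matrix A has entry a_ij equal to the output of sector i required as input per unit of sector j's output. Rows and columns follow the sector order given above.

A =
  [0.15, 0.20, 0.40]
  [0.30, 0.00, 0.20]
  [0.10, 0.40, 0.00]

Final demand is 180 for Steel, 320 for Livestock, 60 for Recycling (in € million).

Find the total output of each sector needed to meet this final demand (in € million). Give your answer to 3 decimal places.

I − A =
  [   0.85    -0.20    -0.40]
  [  -0.30     1.00    -0.20]
  [  -0.10    -0.40     1.00]
Cofactors of I−A, C_ij = (−1)^(i+j)·(minor ij) (rows/columns in the sector order above):
  C_11 = (1.00)(1.00) − (-0.20)(-0.40) = 0.9200
  C_12 = −[(-0.30)(1.00) − (-0.20)(-0.10)] = 0.3200
  C_13 = (-0.30)(-0.40) − (1.00)(-0.10) = 0.2200
  C_21 = −[(-0.20)(1.00) − (-0.40)(-0.40)] = 0.3600
  C_22 = (0.85)(1.00) − (-0.40)(-0.10) = 0.8100
  C_23 = −[(0.85)(-0.40) − (-0.20)(-0.10)] = 0.3600
  C_31 = (-0.20)(-0.20) − (-0.40)(1.00) = 0.4400
  C_32 = −[(0.85)(-0.20) − (-0.40)(-0.30)] = 0.2900
  C_33 = (0.85)(1.00) − (-0.20)(-0.30) = 0.7900
det(I−A) = Σ_j (I−A)_1j·C_1j = (0.85)(0.9200) + (-0.20)(0.3200) + (-0.40)(0.2200) = 0.6300
adj(I−A) = Cᵀ =
  [ 0.9200   0.3600   0.4400]
  [ 0.3200   0.8100   0.2900]
  [ 0.2200   0.3600   0.7900]
(I − A)⁻¹ = adj(I−A) / det(I−A) ≈
  [   1.4603     0.5714     0.6984]
  [   0.5079     1.2857     0.4603]
  [   0.3492     0.5714     1.2540]
x = (I − A)⁻¹ d = adj(I−A)·d / det(I−A), with det(I−A) = 0.6300:
  x_S = (0.9200·180 + 0.3600·320 + 0.4400·60) / 0.6300 = 307.20 / 0.6300 ≈ 487.619
  x_L = (0.3200·180 + 0.8100·320 + 0.2900·60) / 0.6300 = 334.20 / 0.6300 ≈ 530.476
  x_R = (0.2200·180 + 0.3600·320 + 0.7900·60) / 0.6300 = 202.20 / 0.6300 ≈ 320.952

x_S = 487.619, x_L = 530.476, x_R = 320.952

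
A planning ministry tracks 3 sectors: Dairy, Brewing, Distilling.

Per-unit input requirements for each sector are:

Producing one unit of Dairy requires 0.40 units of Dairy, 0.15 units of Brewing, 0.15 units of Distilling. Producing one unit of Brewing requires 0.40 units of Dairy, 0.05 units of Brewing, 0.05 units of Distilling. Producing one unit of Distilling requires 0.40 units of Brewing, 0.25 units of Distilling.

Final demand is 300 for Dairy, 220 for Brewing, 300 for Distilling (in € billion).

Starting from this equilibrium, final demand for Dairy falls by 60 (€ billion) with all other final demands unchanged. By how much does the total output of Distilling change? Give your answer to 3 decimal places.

Δx_3 = -25.974

I − A =
  [   0.60    -0.40     0.00]
  [  -0.15     0.95    -0.40]
  [  -0.15    -0.05     0.75]
Cofactors of I−A, C_ij = (−1)^(i+j)·(minor ij) (rows/columns in the sector order above):
  C_11 = (0.95)(0.75) − (-0.40)(-0.05) = 0.6925
  C_12 = −[(-0.15)(0.75) − (-0.40)(-0.15)] = 0.1725
  C_13 = (-0.15)(-0.05) − (0.95)(-0.15) = 0.1500
  C_21 = −[(-0.40)(0.75) − (0.00)(-0.05)] = 0.3000
  C_22 = (0.60)(0.75) − (0.00)(-0.15) = 0.4500
  C_23 = −[(0.60)(-0.05) − (-0.40)(-0.15)] = 0.0900
  C_31 = (-0.40)(-0.40) − (0.00)(0.95) = 0.1600
  C_32 = −[(0.60)(-0.40) − (0.00)(-0.15)] = 0.2400
  C_33 = (0.60)(0.95) − (-0.40)(-0.15) = 0.5100
det(I−A) = Σ_j (I−A)_1j·C_1j = (0.60)(0.6925) + (-0.40)(0.1725) + (0.00)(0.1500) = 0.3465
adj(I−A) = Cᵀ =
  [ 0.6925   0.3000   0.1600]
  [ 0.1725   0.4500   0.2400]
  [ 0.1500   0.0900   0.5100]
(I − A)⁻¹ = adj(I−A) / det(I−A) ≈
  [   1.9986     0.8658     0.4618]
  [   0.4978     1.2987     0.6926]
  [   0.4329     0.2597     1.4719]
Δx = (I − A)⁻¹ Δd with Δd having -60 in the Dairy component and 0 elsewhere.
So Δx_3 = L_31 · (-60), where L_31 = adj(I−A)_31 / det(I−A) = 0.1500 / 0.3465.
Δx_3 = 0.1500 × (-60) / 0.3465 = -9.00 / 0.3465 ≈ -25.974.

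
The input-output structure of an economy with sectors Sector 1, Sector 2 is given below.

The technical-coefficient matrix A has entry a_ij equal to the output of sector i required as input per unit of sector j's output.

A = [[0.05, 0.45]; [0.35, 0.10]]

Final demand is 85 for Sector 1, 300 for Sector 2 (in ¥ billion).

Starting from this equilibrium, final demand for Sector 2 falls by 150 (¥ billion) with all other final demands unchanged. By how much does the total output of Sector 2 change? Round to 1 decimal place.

I − A =
  [   0.95    -0.45]
  [  -0.35     0.90]
det(I−A) = (0.95)(0.90) − (-0.45)(-0.35) = 0.6975
adj(I−A) = [[0.90, 0.45], [0.35, 0.95]]
(I − A)⁻¹ = adj(I−A) / det(I−A) ≈
  [   1.2903     0.6452]
  [   0.5018     1.3620]
Δx = (I − A)⁻¹ Δd with Δd having -150 in the Sector 2 component and 0 elsewhere.
So Δx_2 = L_22 · (-150), where L_22 = adj(I−A)_22 / det(I−A) = 0.95 / 0.6975.
Δx_2 = 0.95 × (-150) / 0.6975 = -142.50 / 0.6975 ≈ -204.3.

Δx_2 = -204.3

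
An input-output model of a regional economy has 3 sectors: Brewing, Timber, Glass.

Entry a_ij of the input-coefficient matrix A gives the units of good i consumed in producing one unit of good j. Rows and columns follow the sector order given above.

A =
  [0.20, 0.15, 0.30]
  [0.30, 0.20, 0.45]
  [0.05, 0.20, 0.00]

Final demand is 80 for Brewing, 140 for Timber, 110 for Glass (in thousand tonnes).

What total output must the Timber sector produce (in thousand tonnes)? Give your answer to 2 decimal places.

I − A =
  [   0.80    -0.15    -0.30]
  [  -0.30     0.80    -0.45]
  [  -0.05    -0.20     1.00]
Cofactors of I−A, C_ij = (−1)^(i+j)·(minor ij) (rows/columns in the sector order above):
  C_11 = (0.80)(1.00) − (-0.45)(-0.20) = 0.7100
  C_12 = −[(-0.30)(1.00) − (-0.45)(-0.05)] = 0.3225
  C_13 = (-0.30)(-0.20) − (0.80)(-0.05) = 0.1000
  C_21 = −[(-0.15)(1.00) − (-0.30)(-0.20)] = 0.2100
  C_22 = (0.80)(1.00) − (-0.30)(-0.05) = 0.7850
  C_23 = −[(0.80)(-0.20) − (-0.15)(-0.05)] = 0.1675
  C_31 = (-0.15)(-0.45) − (-0.30)(0.80) = 0.3075
  C_32 = −[(0.80)(-0.45) − (-0.30)(-0.30)] = 0.4500
  C_33 = (0.80)(0.80) − (-0.15)(-0.30) = 0.5950
det(I−A) = Σ_j (I−A)_1j·C_1j = (0.80)(0.7100) + (-0.15)(0.3225) + (-0.30)(0.1000) = 0.489625
adj(I−A) = Cᵀ =
  [ 0.7100   0.2100   0.3075]
  [ 0.3225   0.7850   0.4500]
  [ 0.1000   0.1675   0.5950]
(I − A)⁻¹ = adj(I−A) / det(I−A) ≈
  [   1.4501     0.4289     0.6280]
  [   0.6587     1.6033     0.9191]
  [   0.2042     0.3421     1.2152]
x = (I − A)⁻¹ d = adj(I−A)·d / det(I−A), with det(I−A) = 0.489625:
  x_1 = (0.7100·80 + 0.2100·140 + 0.3075·110) / 0.489625 = 120.025 / 0.489625 ≈ 245.14
  x_2 = (0.3225·80 + 0.7850·140 + 0.4500·110) / 0.489625 = 185.20 / 0.489625 ≈ 378.25
  x_3 = (0.1000·80 + 0.1675·140 + 0.5950·110) / 0.489625 = 96.90 / 0.489625 ≈ 197.91

x_2 = 378.25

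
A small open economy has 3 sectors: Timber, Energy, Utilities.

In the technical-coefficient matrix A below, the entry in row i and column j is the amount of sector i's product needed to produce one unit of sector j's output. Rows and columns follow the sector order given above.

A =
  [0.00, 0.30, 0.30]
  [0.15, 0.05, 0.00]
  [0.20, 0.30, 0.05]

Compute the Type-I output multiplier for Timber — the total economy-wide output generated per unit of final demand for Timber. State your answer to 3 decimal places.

m_T = 1.622

I − A =
  [   1.00    -0.30    -0.30]
  [  -0.15     0.95     0.00]
  [  -0.20    -0.30     0.95]
Cofactors of I−A, C_ij = (−1)^(i+j)·(minor ij) (rows/columns in the sector order above):
  C_11 = (0.95)(0.95) − (0.00)(-0.30) = 0.9025
  C_12 = −[(-0.15)(0.95) − (0.00)(-0.20)] = 0.1425
  C_13 = (-0.15)(-0.30) − (0.95)(-0.20) = 0.2350
  C_21 = −[(-0.30)(0.95) − (-0.30)(-0.30)] = 0.3750
  C_22 = (1.00)(0.95) − (-0.30)(-0.20) = 0.8900
  C_23 = −[(1.00)(-0.30) − (-0.30)(-0.20)] = 0.3600
  C_31 = (-0.30)(0.00) − (-0.30)(0.95) = 0.2850
  C_32 = −[(1.00)(0.00) − (-0.30)(-0.15)] = 0.0450
  C_33 = (1.00)(0.95) − (-0.30)(-0.15) = 0.9050
det(I−A) = Σ_j (I−A)_1j·C_1j = (1.00)(0.9025) + (-0.30)(0.1425) + (-0.30)(0.2350) = 0.78925
adj(I−A) = Cᵀ =
  [ 0.9025   0.3750   0.2850]
  [ 0.1425   0.8900   0.0450]
  [ 0.2350   0.3600   0.9050]
(I − A)⁻¹ = adj(I−A) / det(I−A) ≈
  [   1.1435     0.4751     0.3611]
  [   0.1806     1.1277     0.0570]
  [   0.2978     0.4561     1.1467]
The output multiplier for sector j is the column-j sum of the Leontief inverse (I − A)⁻¹ = adj(I−A) / det(I−A).
Column T of adj(I−A): (0.9025, 0.1425, 0.2350); det(I−A) = 0.78925.
m_T = (0.9025 + 0.1425 + 0.2350) / 0.78925 = 1.28 / 0.78925 ≈ 1.622.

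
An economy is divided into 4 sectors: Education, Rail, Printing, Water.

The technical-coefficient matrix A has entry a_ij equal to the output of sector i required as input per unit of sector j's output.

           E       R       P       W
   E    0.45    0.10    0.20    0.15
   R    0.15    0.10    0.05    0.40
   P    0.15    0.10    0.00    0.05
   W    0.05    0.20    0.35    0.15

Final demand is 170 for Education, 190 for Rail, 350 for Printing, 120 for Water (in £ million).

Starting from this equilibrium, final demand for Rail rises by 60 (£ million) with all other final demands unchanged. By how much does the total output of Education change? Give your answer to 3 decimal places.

I − A =
  [   0.55    -0.10    -0.20    -0.15]
  [  -0.15     0.90    -0.05    -0.40]
  [  -0.15    -0.10     1.00    -0.05]
  [  -0.05    -0.20    -0.35     0.85]
Compute the cofactors C_ij = (−1)^(i+j)·(3×3 minor ij) of I−A; the adjugate is their transpose:
adj(I−A) = Cᵀ =
  [ 0.650500   0.137500   0.204000   0.191500]
  [ 0.172375   0.416500   0.137375   0.234500]
  [ 0.121250   0.069000   0.350750   0.074500]
  [ 0.128750   0.134500   0.188750   0.446500]
det(I−A) = Σ_j (I−A)_1j·C_1j = (0.55)(0.650500) + (-0.10)(0.172375) + (-0.20)(0.121250) + (-0.15)(0.128750) = 0.296975
(I − A)⁻¹ = adj(I−A) / det(I−A) ≈
  [   2.1904     0.4630     0.6869     0.6448]
  [   0.5804     1.4025     0.4626     0.7896]
  [   0.4083     0.2323     1.1811     0.2509]
  [   0.4335     0.4529     0.6356     1.5035]
Δx = (I − A)⁻¹ Δd with Δd having +60 in the Rail component and 0 elsewhere.
So Δx_E = L_ER · (+60), where L_ER = adj(I−A)_ER / det(I−A) = 0.137500 / 0.296975.
Δx_E = 0.137500 × (+60) / 0.296975 = 8.25 / 0.296975 ≈ 27.780.

Δx_E = 27.780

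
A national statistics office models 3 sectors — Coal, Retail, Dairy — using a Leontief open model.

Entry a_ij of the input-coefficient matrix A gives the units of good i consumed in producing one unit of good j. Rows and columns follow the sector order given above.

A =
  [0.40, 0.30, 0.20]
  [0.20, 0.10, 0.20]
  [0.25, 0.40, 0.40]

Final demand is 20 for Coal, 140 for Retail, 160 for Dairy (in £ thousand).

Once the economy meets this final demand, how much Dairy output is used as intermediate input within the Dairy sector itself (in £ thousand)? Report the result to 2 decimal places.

z_DD = 309.76

I − A =
  [   0.60    -0.30    -0.20]
  [  -0.20     0.90    -0.20]
  [  -0.25    -0.40     0.60]
Cofactors of I−A, C_ij = (−1)^(i+j)·(minor ij) (rows/columns in the sector order above):
  C_11 = (0.90)(0.60) − (-0.20)(-0.40) = 0.4600
  C_12 = −[(-0.20)(0.60) − (-0.20)(-0.25)] = 0.1700
  C_13 = (-0.20)(-0.40) − (0.90)(-0.25) = 0.3050
  C_21 = −[(-0.30)(0.60) − (-0.20)(-0.40)] = 0.2600
  C_22 = (0.60)(0.60) − (-0.20)(-0.25) = 0.3100
  C_23 = −[(0.60)(-0.40) − (-0.30)(-0.25)] = 0.3150
  C_31 = (-0.30)(-0.20) − (-0.20)(0.90) = 0.2400
  C_32 = −[(0.60)(-0.20) − (-0.20)(-0.20)] = 0.1600
  C_33 = (0.60)(0.90) − (-0.30)(-0.20) = 0.4800
det(I−A) = Σ_j (I−A)_1j·C_1j = (0.60)(0.4600) + (-0.30)(0.1700) + (-0.20)(0.3050) = 0.1640
adj(I−A) = Cᵀ =
  [ 0.4600   0.2600   0.2400]
  [ 0.1700   0.3100   0.1600]
  [ 0.3050   0.3150   0.4800]
(I − A)⁻¹ = adj(I−A) / det(I−A) ≈
  [   2.8049     1.5854     1.4634]
  [   1.0366     1.8902     0.9756]
  [   1.8598     1.9207     2.9268]
First solve x = (I − A)⁻¹ d = adj(I−A)·d / det(I−A); in particular x_D = (0.3050·20 + 0.3150·140 + 0.4800·160) / 0.1640 = 127.00 / 0.1640 ≈ 774.3902.
Intermediate flow from D to D: z_DD = a_DD · x_D = 0.40 × 127.00 / 0.1640 = 50.80 / 0.1640 ≈ 309.76.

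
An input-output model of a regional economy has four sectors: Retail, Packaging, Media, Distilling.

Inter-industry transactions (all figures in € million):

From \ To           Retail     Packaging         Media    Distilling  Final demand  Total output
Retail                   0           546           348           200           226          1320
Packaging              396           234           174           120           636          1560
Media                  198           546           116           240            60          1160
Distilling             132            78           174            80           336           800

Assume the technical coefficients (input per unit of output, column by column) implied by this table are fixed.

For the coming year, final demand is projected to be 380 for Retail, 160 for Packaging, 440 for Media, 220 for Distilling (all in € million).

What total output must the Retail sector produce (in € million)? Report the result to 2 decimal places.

Technical coefficients a_ij = z_ij / X_j:
  a_11 = 0/1320 = 0.00, a_21 = 396/1320 = 0.30, a_31 = 198/1320 = 0.15, a_41 = 132/1320 = 0.10
  a_12 = 546/1560 = 0.35, a_22 = 234/1560 = 0.15, a_32 = 546/1560 = 0.35, a_42 = 78/1560 = 0.05
  a_13 = 348/1160 = 0.30, a_23 = 174/1160 = 0.15, a_33 = 116/1160 = 0.10, a_43 = 174/1160 = 0.15
  a_14 = 200/800 = 0.25, a_24 = 120/800 = 0.15, a_34 = 240/800 = 0.30, a_44 = 80/800 = 0.10
I − A =
  [   1.00    -0.35    -0.30    -0.25]
  [  -0.30     0.85    -0.15    -0.15]
  [  -0.15    -0.35     0.90    -0.30]
  [  -0.10    -0.05    -0.15     0.90]
Compute the cofactors C_ij = (−1)^(i+j)·(3×3 minor ij) of I−A; the adjugate is their transpose:
adj(I−A) = Cᵀ =
  [ 0.586125   0.391125   0.316125   0.333375]
  [ 0.271125   0.687375   0.250500   0.273375]
  [ 0.243375   0.380875   0.632750   0.342000]
  [ 0.120750   0.145125   0.154500   0.540375]
det(I−A) = Σ_j (I−A)_1j·C_1j = (1.00)(0.586125) + (-0.35)(0.271125) + (-0.30)(0.243375) + (-0.25)(0.120750) = 0.38803125
(I − A)⁻¹ = adj(I−A) / det(I−A) ≈
  [   1.5105     1.0080     0.8147     0.8591]
  [   0.6987     1.7714     0.6456     0.7045]
  [   0.6272     0.9816     1.6307     0.8814]
  [   0.3112     0.3740     0.3982     1.3926]
x = (I − A)⁻¹ d = adj(I−A)·d / det(I−A), with det(I−A) = 0.38803125:
  x_1 = (0.586125·380 + 0.391125·160 + 0.316125·440 + 0.333375·220) / 0.38803125 = 497.745 / 0.38803125 ≈ 1282.74
  x_2 = (0.271125·380 + 0.687375·160 + 0.250500·440 + 0.273375·220) / 0.38803125 = 383.37 / 0.38803125 ≈ 987.99
  x_3 = (0.243375·380 + 0.380875·160 + 0.632750·440 + 0.342000·220) / 0.38803125 = 507.0725 / 0.38803125 ≈ 1306.78
  x_4 = (0.120750·380 + 0.145125·160 + 0.154500·440 + 0.540375·220) / 0.38803125 = 255.9675 / 0.38803125 ≈ 659.66

x_1 = 1282.74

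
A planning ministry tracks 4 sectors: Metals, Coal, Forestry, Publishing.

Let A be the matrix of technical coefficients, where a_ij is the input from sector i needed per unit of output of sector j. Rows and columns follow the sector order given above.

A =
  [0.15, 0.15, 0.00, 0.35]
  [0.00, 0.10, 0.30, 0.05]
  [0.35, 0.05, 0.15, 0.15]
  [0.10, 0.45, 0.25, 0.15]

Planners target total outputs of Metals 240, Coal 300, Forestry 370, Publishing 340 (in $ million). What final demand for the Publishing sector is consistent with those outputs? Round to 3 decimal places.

d_4 = 37.500

I − A =
  [   0.85    -0.15     0.00    -0.35]
  [   0.00     0.90    -0.30    -0.05]
  [  -0.35    -0.05     0.85    -0.15]
  [  -0.10    -0.45    -0.25     0.85]
d = (I − A) x:
  d_1 = (+0.85)·240 + (-0.15)·300 + (+0.00)·370 + (-0.35)·340 = 40.000
  d_2 = (+0.00)·240 + (+0.90)·300 + (-0.30)·370 + (-0.05)·340 = 142.000
  d_3 = (-0.35)·240 + (-0.05)·300 + (+0.85)·370 + (-0.15)·340 = 164.500
  d_4 = (-0.10)·240 + (-0.45)·300 + (-0.25)·370 + (+0.85)·340 = 37.500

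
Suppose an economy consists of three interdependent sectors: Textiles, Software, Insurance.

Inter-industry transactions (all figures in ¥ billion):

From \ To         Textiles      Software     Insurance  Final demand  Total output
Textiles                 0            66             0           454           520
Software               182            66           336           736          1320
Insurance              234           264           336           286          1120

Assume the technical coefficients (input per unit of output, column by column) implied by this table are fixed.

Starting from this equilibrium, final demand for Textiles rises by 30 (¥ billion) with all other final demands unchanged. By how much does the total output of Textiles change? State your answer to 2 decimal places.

Technical coefficients a_ij = z_ij / X_j:
  a_11 = 0/520 = 0.00, a_21 = 182/520 = 0.35, a_31 = 234/520 = 0.45
  a_12 = 66/1320 = 0.05, a_22 = 66/1320 = 0.05, a_32 = 264/1320 = 0.20
  a_13 = 0/1120 = 0.00, a_23 = 336/1120 = 0.30, a_33 = 336/1120 = 0.30
I − A =
  [   1.00    -0.05     0.00]
  [  -0.35     0.95    -0.30]
  [  -0.45    -0.20     0.70]
Cofactors of I−A, C_ij = (−1)^(i+j)·(minor ij) (rows/columns in the sector order above):
  C_11 = (0.95)(0.70) − (-0.30)(-0.20) = 0.6050
  C_12 = −[(-0.35)(0.70) − (-0.30)(-0.45)] = 0.3800
  C_13 = (-0.35)(-0.20) − (0.95)(-0.45) = 0.4975
  C_21 = −[(-0.05)(0.70) − (0.00)(-0.20)] = 0.0350
  C_22 = (1.00)(0.70) − (0.00)(-0.45) = 0.7000
  C_23 = −[(1.00)(-0.20) − (-0.05)(-0.45)] = 0.2225
  C_31 = (-0.05)(-0.30) − (0.00)(0.95) = 0.0150
  C_32 = −[(1.00)(-0.30) − (0.00)(-0.35)] = 0.3000
  C_33 = (1.00)(0.95) − (-0.05)(-0.35) = 0.9325
det(I−A) = Σ_j (I−A)_1j·C_1j = (1.00)(0.6050) + (-0.05)(0.3800) + (0.00)(0.4975) = 0.5860
adj(I−A) = Cᵀ =
  [ 0.6050   0.0350   0.0150]
  [ 0.3800   0.7000   0.3000]
  [ 0.4975   0.2225   0.9325]
(I − A)⁻¹ = adj(I−A) / det(I−A) ≈
  [   1.0324     0.0597     0.0256]
  [   0.6485     1.1945     0.5119]
  [   0.8490     0.3797     1.5913]
Δx = (I − A)⁻¹ Δd with Δd having +30 in the Textiles component and 0 elsewhere.
So Δx_1 = L_11 · (+30), where L_11 = adj(I−A)_11 / det(I−A) = 0.6050 / 0.5860.
Δx_1 = 0.6050 × (+30) / 0.5860 = 18.15 / 0.5860 ≈ 30.97.

Δx_1 = 30.97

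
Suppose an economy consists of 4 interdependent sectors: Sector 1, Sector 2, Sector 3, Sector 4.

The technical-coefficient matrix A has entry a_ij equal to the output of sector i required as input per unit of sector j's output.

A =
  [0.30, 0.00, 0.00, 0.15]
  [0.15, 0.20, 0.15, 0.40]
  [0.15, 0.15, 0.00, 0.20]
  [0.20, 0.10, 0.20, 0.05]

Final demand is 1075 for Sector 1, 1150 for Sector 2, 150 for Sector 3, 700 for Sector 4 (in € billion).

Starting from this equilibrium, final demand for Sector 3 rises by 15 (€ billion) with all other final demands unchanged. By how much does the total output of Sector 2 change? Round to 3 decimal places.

I − A =
  [   0.70     0.00     0.00    -0.15]
  [  -0.15     0.80    -0.15    -0.40]
  [  -0.15    -0.15     1.00    -0.20]
  [  -0.20    -0.10    -0.20     0.95]
Compute the cofactors C_ij = (−1)^(i+j)·(3×3 minor ij) of I−A; the adjugate is their transpose:
adj(I−A) = Cᵀ =
  [ 0.651625   0.019500   0.026250   0.116625]
  [ 0.255875   0.602500   0.155750   0.326875]
  [ 0.176375   0.111500   0.477750   0.175375]
  [ 0.201250   0.091000   0.122500   0.544250]
det(I−A) = Σ_j (I−A)_1j·C_1j = (0.70)(0.651625) + (0.00)(0.255875) + (0.00)(0.176375) + (-0.15)(0.201250) = 0.42595
(I − A)⁻¹ = adj(I−A) / det(I−A) ≈
  [   1.5298     0.0458     0.0616     0.2738]
  [   0.6007     1.4145     0.3657     0.7674]
  [   0.4141     0.2618     1.1216     0.4117]
  [   0.4725     0.2136     0.2876     1.2777]
Δx = (I − A)⁻¹ Δd with Δd having +15 in the Sector 3 component and 0 elsewhere.
So Δx_2 = L_23 · (+15), where L_23 = adj(I−A)_23 / det(I−A) = 0.155750 / 0.42595.
Δx_2 = 0.155750 × (+15) / 0.42595 = 2.33625 / 0.42595 ≈ 5.485.

Δx_2 = 5.485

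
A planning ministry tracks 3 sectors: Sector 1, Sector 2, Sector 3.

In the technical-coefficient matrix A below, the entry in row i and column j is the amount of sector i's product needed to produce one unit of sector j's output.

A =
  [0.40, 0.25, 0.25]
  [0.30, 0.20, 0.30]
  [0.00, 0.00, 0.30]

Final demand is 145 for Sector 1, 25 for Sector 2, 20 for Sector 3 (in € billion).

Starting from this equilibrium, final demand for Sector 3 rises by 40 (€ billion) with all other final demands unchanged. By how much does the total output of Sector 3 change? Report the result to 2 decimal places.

I − A =
  [   0.60    -0.25    -0.25]
  [  -0.30     0.80    -0.30]
  [   0.00     0.00     0.70]
Cofactors of I−A, C_ij = (−1)^(i+j)·(minor ij) (rows/columns in the sector order above):
  C_11 = (0.80)(0.70) − (-0.30)(0.00) = 0.5600
  C_12 = −[(-0.30)(0.70) − (-0.30)(0.00)] = 0.2100
  C_13 = (-0.30)(0.00) − (0.80)(0.00) = 0.0000
  C_21 = −[(-0.25)(0.70) − (-0.25)(0.00)] = 0.1750
  C_22 = (0.60)(0.70) − (-0.25)(0.00) = 0.4200
  C_23 = −[(0.60)(0.00) − (-0.25)(0.00)] = 0.0000
  C_31 = (-0.25)(-0.30) − (-0.25)(0.80) = 0.2750
  C_32 = −[(0.60)(-0.30) − (-0.25)(-0.30)] = 0.2550
  C_33 = (0.60)(0.80) − (-0.25)(-0.30) = 0.4050
det(I−A) = Σ_j (I−A)_1j·C_1j = (0.60)(0.5600) + (-0.25)(0.2100) + (-0.25)(0.0000) = 0.2835
adj(I−A) = Cᵀ =
  [ 0.5600   0.1750   0.2750]
  [ 0.2100   0.4200   0.2550]
  [ 0.0000   0.0000   0.4050]
(I − A)⁻¹ = adj(I−A) / det(I−A) ≈
  [   1.9753     0.6173     0.9700]
  [   0.7407     1.4815     0.8995]
  [   0.0000     0.0000     1.4286]
Δx = (I − A)⁻¹ Δd with Δd having +40 in the Sector 3 component and 0 elsewhere.
So Δx_3 = L_33 · (+40), where L_33 = adj(I−A)_33 / det(I−A) = 0.4050 / 0.2835.
Δx_3 = 0.4050 × (+40) / 0.2835 = 16.20 / 0.2835 ≈ 57.14.

Δx_3 = 57.14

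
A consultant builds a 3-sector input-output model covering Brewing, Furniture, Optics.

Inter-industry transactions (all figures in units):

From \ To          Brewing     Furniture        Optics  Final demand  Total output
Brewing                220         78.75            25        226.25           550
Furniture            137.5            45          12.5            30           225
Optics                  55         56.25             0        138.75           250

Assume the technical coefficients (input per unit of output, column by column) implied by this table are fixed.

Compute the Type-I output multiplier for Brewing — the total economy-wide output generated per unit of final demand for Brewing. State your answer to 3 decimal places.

m_B = 3.211

Technical coefficients a_ij = z_ij / X_j:
  a_BB = 220/550 = 0.40, a_FB = 137.5/550 = 0.25, a_OB = 55/550 = 0.10
  a_BF = 78.75/225 = 0.35, a_FF = 45/225 = 0.20, a_OF = 56.25/225 = 0.25
  a_BO = 25/250 = 0.10, a_FO = 12.5/250 = 0.05, a_OO = 0/250 = 0.00
I − A =
  [   0.60    -0.35    -0.10]
  [  -0.25     0.80    -0.05]
  [  -0.10    -0.25     1.00]
Cofactors of I−A, C_ij = (−1)^(i+j)·(minor ij) (rows/columns in the sector order above):
  C_11 = (0.80)(1.00) − (-0.05)(-0.25) = 0.7875
  C_12 = −[(-0.25)(1.00) − (-0.05)(-0.10)] = 0.2550
  C_13 = (-0.25)(-0.25) − (0.80)(-0.10) = 0.1425
  C_21 = −[(-0.35)(1.00) − (-0.10)(-0.25)] = 0.3750
  C_22 = (0.60)(1.00) − (-0.10)(-0.10) = 0.5900
  C_23 = −[(0.60)(-0.25) − (-0.35)(-0.10)] = 0.1850
  C_31 = (-0.35)(-0.05) − (-0.10)(0.80) = 0.0975
  C_32 = −[(0.60)(-0.05) − (-0.10)(-0.25)] = 0.0550
  C_33 = (0.60)(0.80) − (-0.35)(-0.25) = 0.3925
det(I−A) = Σ_j (I−A)_1j·C_1j = (0.60)(0.7875) + (-0.35)(0.2550) + (-0.10)(0.1425) = 0.3690
adj(I−A) = Cᵀ =
  [ 0.7875   0.3750   0.0975]
  [ 0.2550   0.5900   0.0550]
  [ 0.1425   0.1850   0.3925]
(I − A)⁻¹ = adj(I−A) / det(I−A) ≈
  [   2.1341     1.0163     0.2642]
  [   0.6911     1.5989     0.1491]
  [   0.3862     0.5014     1.0637]
The output multiplier for sector j is the column-j sum of the Leontief inverse (I − A)⁻¹ = adj(I−A) / det(I−A).
Column B of adj(I−A): (0.7875, 0.2550, 0.1425); det(I−A) = 0.3690.
m_B = (0.7875 + 0.2550 + 0.1425) / 0.3690 = 1.185 / 0.3690 ≈ 3.211.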